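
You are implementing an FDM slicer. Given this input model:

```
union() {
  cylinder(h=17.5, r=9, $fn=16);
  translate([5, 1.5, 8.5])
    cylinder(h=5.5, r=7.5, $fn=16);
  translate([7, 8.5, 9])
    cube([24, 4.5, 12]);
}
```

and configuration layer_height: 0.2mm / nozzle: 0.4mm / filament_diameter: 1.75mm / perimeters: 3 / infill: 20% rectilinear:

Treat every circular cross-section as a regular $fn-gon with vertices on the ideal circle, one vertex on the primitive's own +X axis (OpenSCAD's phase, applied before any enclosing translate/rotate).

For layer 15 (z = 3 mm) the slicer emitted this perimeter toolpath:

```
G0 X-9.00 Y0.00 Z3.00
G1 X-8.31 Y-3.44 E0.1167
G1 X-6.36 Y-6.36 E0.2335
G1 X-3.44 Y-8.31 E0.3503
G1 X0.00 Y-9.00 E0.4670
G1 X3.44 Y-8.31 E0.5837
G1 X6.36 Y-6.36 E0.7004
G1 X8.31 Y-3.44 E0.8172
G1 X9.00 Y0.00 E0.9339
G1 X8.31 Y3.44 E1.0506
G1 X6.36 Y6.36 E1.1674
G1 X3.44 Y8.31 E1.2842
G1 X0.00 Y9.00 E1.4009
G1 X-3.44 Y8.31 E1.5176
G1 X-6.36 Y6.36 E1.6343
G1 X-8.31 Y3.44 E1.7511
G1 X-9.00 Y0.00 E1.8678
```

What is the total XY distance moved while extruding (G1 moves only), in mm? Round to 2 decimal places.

56.16 mm

Sum the Euclidean lengths of each G1 segment: total = 56.16 mm.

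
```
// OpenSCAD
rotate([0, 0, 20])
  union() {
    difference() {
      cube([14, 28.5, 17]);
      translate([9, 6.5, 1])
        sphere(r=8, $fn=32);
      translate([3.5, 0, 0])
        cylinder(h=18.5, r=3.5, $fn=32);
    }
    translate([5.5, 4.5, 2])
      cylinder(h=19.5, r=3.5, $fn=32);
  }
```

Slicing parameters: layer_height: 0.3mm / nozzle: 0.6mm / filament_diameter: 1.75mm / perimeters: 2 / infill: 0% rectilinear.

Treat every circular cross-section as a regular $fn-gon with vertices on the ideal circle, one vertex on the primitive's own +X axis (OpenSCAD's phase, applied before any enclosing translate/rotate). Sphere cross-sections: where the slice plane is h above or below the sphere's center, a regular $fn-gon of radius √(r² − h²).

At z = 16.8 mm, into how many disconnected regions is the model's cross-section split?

At z = 16.8 mm: the 14×28.5 cube contributes its full rectangle; the sphere at (9, 6.5) is not intersected at this z (|z−center|=15.800 > r=8); the cylinder at (3.5, 0): section is a regular 32-gon, circumradius r=3.5; Subtracting the remaining from the first: starting from the 14×28.5 cube, the r=3.5 cylinder at (3.5, 0) partially overlaps it — only the 19.12 mm² overlap (of its 38.24 mm²) is removed, clipping the outline — 1 connected region; the r=3.5 cylinder at (5.5, 4.5) contributes a regular 32-gon of circumradius 3.5; Combining (union): the regions partially overlap (shared area 31.24 mm²), so overlapping operands fuse into one piece — 1 connected region; (rotated 20° about Z; rotation is an isometry so areas/perimeters/island counts are preserved). The result has 1 disconnected region.

1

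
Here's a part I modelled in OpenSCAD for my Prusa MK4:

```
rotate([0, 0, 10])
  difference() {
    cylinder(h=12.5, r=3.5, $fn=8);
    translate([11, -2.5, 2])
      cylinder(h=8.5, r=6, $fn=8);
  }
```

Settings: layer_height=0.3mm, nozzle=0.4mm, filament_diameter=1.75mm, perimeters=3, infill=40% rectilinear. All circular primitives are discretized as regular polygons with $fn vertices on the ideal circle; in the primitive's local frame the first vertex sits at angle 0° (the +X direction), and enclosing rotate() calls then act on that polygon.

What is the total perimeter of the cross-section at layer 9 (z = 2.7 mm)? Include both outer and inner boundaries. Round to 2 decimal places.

21.43 mm

At z = 2.7 mm: the r=3.5 cylinder gives a regular 8-gon of circumradius 3.5 (constant along its height) (perimeter = 2·8·3.500·sin(180°/8) = 21.43 mm); the r=6 cylinder at (11, -2.5) contributes a regular 8-gon of circumradius 6 (perimeter = 2·8·6.000·sin(180°/8) = 36.74 mm); Subtracting the remaining from the first: starting from the r=3.5 cylinder, the r=6 cylinder at (11, -2.5) misses the remaining region (no effect) — boundary = 21.43 mm; (whole slice rotated 10° about Z — lengths, areas and connectivity unchanged). Overall, the cross-section is a single solid region. Total boundary length (outer) = 21.43 mm.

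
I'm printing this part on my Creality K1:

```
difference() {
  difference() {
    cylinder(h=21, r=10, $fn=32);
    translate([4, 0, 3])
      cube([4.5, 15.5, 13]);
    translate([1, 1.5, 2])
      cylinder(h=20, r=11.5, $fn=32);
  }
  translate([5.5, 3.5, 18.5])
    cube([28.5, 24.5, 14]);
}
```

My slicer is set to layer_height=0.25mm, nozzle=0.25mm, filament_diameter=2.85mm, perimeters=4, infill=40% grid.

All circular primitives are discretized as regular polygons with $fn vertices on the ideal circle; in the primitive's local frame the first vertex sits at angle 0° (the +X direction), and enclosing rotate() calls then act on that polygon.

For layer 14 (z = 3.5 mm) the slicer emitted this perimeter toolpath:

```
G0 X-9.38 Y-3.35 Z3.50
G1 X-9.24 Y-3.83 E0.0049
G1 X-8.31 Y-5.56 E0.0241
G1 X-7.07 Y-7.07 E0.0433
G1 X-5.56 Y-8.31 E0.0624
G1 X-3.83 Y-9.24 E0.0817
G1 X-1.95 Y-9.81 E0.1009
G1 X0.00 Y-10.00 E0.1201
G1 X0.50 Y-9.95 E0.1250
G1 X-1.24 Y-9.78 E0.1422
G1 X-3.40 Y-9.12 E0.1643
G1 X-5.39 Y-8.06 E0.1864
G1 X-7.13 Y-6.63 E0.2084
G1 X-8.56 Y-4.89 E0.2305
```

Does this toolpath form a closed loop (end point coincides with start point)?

no

Start point (G0): (-9.38, -3.35). End point (last G1): the path does not return to the start — open.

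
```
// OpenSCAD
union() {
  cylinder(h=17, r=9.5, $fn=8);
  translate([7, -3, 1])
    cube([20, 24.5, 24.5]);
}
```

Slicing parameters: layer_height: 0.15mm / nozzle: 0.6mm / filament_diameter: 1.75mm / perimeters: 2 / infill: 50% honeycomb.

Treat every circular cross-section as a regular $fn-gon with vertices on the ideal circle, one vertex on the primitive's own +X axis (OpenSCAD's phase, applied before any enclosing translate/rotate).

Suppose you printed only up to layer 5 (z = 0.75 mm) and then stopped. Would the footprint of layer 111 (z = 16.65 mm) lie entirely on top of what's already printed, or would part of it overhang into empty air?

Compare the two slices. At z = 0.75: the r=9.5 cylinder gives a regular 8-gon of circumradius 9.5 (constant along its height) (area = (8/2)·9.500²·sin(360°/8) = 255.27 mm²); the cube at (7, -3) is not intersected at this z (z outside [1, 25.5]); Taking the union: only the r=9.5 cylinder is present, so the union is just that shape — area = 255.27 mm². At z = 16.65: the cylinder: section is a regular 8-gon, circumradius r=9.5 (area = (8/2)·9.500²·sin(360°/8) = 255.27 mm²); the 20×24.5 cube at (7, -3) contributes its full rectangle (area 490.00 mm²); Combining (union): the regions partially overlap — summed areas 745.27 mm² minus the doubly-counted overlap 13.18 mm² gives 732.09 mm² — area = 732.09 mm². Checking containment: at z = 16.65 the cross-section extends beyond the z = 0.75 cross-section by about 476.82 mm².

part overhangs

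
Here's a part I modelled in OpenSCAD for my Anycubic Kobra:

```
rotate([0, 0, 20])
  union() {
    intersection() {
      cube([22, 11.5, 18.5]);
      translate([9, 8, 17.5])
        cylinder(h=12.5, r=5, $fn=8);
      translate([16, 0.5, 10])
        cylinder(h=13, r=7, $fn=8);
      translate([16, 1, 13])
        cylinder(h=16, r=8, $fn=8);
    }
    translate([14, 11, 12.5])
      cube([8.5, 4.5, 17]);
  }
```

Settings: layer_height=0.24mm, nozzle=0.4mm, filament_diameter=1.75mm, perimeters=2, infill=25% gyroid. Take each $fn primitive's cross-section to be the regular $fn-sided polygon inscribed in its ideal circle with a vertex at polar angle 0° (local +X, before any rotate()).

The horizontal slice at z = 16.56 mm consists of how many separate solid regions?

1

At z = 16.56 mm: the 22×11.5 cube contributes its full rectangle; the cylinder at (9, 8) is absent (z outside [17.5, 30]); the r=7 cylinder at (16, 0.5) gives a regular 8-gon of circumradius 7 (constant along its height); the r=8 cylinder at (16, 1) contributes a regular 8-gon of circumradius 8; Keeping only the common overlap: at least one operand is absent at this height, so nothing remains; the 8.5×4.5 cube at (14, 11) contributes its full rectangle; Combining (union): only the 8.5×4.5 cube at (14, 11) is present, so the union is just that shape — 1 connected region; (whole slice rotated 20° about Z — lengths, areas and connectivity unchanged). The result has 1 disconnected region.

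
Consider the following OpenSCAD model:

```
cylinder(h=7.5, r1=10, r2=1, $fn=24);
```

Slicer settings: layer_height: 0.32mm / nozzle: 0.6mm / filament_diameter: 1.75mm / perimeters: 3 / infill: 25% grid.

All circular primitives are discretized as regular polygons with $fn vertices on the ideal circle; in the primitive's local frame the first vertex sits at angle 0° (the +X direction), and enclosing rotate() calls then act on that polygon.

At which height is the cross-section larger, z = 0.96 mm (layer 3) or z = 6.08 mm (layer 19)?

layer 3 (z = 0.96 mm)

Layer 3 (z = 0.96): the cone: at t=0.128 of its height the radius interpolates to r₁+(r₂−r₁)t = 8.848, giving a regular 24-gon of that circumradius (area = (24/2)·8.848²·sin(360°/24) = 243.15 mm²). So its area = 243.15 mm². Layer 19 (z = 6.08): the cone (r1=10→r2=1) has section circumradius 2.704 here — a regular 24-gon (area = (24/2)·2.704²·sin(360°/24) = 22.71 mm²). So its area = 22.71 mm². Layer 3 is larger (243.15 vs 22.71 mm²).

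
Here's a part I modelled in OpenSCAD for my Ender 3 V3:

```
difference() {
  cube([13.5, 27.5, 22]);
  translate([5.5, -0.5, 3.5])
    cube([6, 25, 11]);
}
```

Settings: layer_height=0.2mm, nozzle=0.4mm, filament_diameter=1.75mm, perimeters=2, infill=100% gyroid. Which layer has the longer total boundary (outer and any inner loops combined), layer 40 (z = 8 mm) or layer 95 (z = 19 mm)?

layer 40 (z = 8 mm)

Layer 40 (z = 8): the cube (footprint 13.5×27.5) is included at this height (perimeter 82.00 mm); the cube at (5.5, -0.5) is present — its section is the full 6×25 rectangle (perimeter 62.00 mm); Subtracting the remaining from the first: starting from the 13.5×27.5 cube, the 6×25 cube at (5.5, -0.5) partially overlaps it — only the 147.00 mm² overlap (of its 150.00 mm²) is removed, clipping the outline — boundary = 131.00 mm. So its perimeter = 131.00 mm. Layer 95 (z = 19): the cube (footprint 13.5×27.5) is included at this height (perimeter 82.00 mm); the cube at (5.5, -0.5) is not intersected at this z (z outside [3.5, 14.5]); Subtracting the remaining from the first: none of the subtracted shapes is present at this height, so the 13.5×27.5 cube is unchanged — boundary = 82.00 mm. So its perimeter = 82.00 mm. Layer 40 is larger (131.00 vs 82.00 mm).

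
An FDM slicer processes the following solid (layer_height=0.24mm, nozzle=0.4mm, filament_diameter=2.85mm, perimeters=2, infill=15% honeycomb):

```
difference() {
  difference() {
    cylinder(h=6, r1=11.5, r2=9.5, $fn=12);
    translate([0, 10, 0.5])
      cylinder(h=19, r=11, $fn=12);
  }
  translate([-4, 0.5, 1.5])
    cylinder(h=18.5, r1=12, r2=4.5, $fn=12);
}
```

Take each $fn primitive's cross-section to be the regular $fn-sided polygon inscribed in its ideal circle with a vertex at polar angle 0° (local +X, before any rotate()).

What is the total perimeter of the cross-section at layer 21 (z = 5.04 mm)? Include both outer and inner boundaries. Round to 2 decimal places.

38.95 mm

At z = 5.04 mm: the cone (r1=11.5→r2=9.5) has section circumradius 9.820 here — a regular 12-gon (perimeter = 2·12·9.820·sin(180°/12) = 61.00 mm); the r=11 cylinder at (0, 10) contributes a regular 12-gon of circumradius 11 (perimeter = 2·12·11.000·sin(180°/12) = 68.33 mm); Subtracting the remaining from the first: starting from the cone, the r=11 cylinder at (0, 10) partially overlaps it — only the 129.64 mm² overlap (of its 363.00 mm²) is removed, clipping the outline — boundary = 59.07 mm; the cone at (-4, 0.5): at t=0.191 of its height the radius interpolates to r₁+(r₂−r₁)t = 10.565, giving a regular 12-gon of that circumradius (perimeter = 2·12·10.565·sin(180°/12) = 65.63 mm); Taking the first minus the rest: starting from that combined region, the cone at (-4, 0.5) partially overlaps it — only the 119.01 mm² overlap (of its 334.85 mm²) is removed, clipping the outline — boundary = 38.95 mm. Overall, the cross-section is a single solid region. Total boundary length (outer) = 38.95 mm.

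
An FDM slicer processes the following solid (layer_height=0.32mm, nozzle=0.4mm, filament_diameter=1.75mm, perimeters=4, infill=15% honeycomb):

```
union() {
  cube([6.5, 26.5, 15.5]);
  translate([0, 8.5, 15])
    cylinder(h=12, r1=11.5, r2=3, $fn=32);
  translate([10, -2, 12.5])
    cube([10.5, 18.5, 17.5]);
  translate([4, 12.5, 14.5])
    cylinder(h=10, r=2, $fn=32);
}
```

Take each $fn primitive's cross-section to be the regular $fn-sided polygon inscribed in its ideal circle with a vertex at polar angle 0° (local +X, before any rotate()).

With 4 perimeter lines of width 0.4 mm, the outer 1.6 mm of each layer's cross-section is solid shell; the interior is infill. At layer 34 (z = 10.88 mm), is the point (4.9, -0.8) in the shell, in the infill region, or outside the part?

At z = 10.88 mm: the 6.5×26.5 cube contributes its full rectangle; the cone at (0, 8.5) does not reach this height (z outside [15, 27]); the cube at (10, -2) is absent (z outside [12.5, 30]); the cylinder at (4, 12.5) is not intersected at this z (z outside [14.5, 24.5]); Combining (union): only the 6.5×26.5 cube is present, so the union is just that shape — 1 connected region. Overall, the cross-section is a single solid region. The nearest boundary edge runs (0.00, 0.00)→(6.50, 0.00); distance from the point to it = 0.80 mm. The point is not inside any of the regions above, so it lies outside the cross-section (0.80 mm from the nearest boundary).

outside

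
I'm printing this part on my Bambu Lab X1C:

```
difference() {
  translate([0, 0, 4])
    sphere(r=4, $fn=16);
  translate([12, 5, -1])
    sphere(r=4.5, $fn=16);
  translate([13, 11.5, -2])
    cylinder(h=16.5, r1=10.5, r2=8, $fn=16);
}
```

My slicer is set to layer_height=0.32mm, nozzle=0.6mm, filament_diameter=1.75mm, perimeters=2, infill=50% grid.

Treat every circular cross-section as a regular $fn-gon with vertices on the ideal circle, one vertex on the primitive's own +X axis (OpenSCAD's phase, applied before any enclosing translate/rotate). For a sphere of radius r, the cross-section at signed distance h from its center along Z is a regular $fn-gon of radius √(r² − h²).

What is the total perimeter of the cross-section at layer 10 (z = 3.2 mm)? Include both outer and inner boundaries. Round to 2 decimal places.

24.47 mm

At z = 3.2 mm: the r=4 sphere slices to a regular 16-gon of circumradius 3.919 (√(r²−h²) with h=0.8 from center) (perimeter = 2·16·3.919·sin(180°/16) = 24.47 mm); the r=4.5 sphere at (12, 5) contributes a regular 16-gon of circumradius √(4.5²−4.2²) = 1.616 (perimeter = 2·16·1.616·sin(180°/16) = 10.09 mm); the cone at (13, 11.5): at t=0.315 of its height the radius interpolates to r₁+(r₂−r₁)t = 9.712, giving a regular 16-gon of that circumradius (perimeter = 2·16·9.712·sin(180°/16) = 60.63 mm); Taking the first minus the rest: starting from the r=4 sphere, the r=4.5 sphere at (12, 5) misses the remaining region (no effect); the cone at (13, 11.5) misses the remaining region (no effect) — boundary = 24.47 mm. Overall, the cross-section is a single solid region. Total boundary length (outer) = 24.47 mm.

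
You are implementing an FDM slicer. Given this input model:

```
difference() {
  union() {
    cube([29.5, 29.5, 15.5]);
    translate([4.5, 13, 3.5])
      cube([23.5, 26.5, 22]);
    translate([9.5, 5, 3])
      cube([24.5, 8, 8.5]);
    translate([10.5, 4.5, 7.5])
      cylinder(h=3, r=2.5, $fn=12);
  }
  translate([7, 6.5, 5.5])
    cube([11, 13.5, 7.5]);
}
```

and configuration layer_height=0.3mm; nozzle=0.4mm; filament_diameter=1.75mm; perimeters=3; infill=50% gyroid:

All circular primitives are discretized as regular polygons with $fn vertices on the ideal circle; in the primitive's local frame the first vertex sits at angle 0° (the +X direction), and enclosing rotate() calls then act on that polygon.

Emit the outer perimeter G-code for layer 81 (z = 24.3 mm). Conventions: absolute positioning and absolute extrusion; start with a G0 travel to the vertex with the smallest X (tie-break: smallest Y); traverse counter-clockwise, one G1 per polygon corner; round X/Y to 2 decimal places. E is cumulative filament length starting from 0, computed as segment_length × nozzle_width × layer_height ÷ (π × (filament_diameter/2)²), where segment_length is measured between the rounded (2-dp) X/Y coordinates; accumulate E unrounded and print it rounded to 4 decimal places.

G0 X4.50 Y13.00 Z24.30
G1 X28.00 Y13.00 E1.1724
G1 X28.00 Y39.50 E2.4945
G1 X4.50 Y39.50 E3.6669
G1 X4.50 Y13.00 E4.9890

At z = 24.3 mm: the cube is absent (z outside [0, 15.5]); the cube at (4.5, 13) (footprint 23.5×26.5) is included at this height; the cube at (9.5, 5) is not intersected at this z (z outside [3, 11.5]); the cylinder at (10.5, 4.5) is not intersected at this z (z outside [7.5, 10.5]); Taking the union: only the 23.5×26.5 cube at (4.5, 13) is present, so the union is just that shape — 1 connected region; the cube at (7, 6.5) is absent (z outside [5.5, 13]); After the difference (first − rest): none of the subtracted shapes is present at this height, so that combined region is unchanged — 1 connected region. The outline is a single polygon with 4 vertices. Extrusion per mm of travel: 0.4 × 0.3 / (π × 0.875²) = 0.049890. Accumulating E over each segment gives final E = 4.9890.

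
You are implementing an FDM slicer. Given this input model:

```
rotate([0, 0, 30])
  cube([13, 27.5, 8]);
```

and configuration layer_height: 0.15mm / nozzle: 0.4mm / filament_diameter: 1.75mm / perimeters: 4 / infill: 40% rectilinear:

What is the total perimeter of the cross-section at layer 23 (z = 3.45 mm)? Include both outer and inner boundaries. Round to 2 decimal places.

81.00 mm

At z = 3.45 mm: the 13×27.5 cube contributes its full rectangle (perimeter 81.00 mm); (whole slice rotated 30° about Z — lengths, areas and connectivity unchanged). Overall, the cross-section is a single solid region. Total boundary length (outer) = 81.00 mm.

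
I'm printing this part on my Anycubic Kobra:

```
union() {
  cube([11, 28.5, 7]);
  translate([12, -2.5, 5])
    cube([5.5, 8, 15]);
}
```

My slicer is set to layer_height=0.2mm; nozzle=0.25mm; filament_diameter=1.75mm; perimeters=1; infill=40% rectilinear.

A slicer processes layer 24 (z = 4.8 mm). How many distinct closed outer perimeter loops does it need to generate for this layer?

1

At z = 4.8 mm: the 11×28.5 cube contributes its full rectangle; the cube at (12, -2.5) does not reach this height (z outside [5, 20]); Merging all regions: only the 11×28.5 cube is present, so the union is just that shape — 1 connected region. The result has 1 disconnected region.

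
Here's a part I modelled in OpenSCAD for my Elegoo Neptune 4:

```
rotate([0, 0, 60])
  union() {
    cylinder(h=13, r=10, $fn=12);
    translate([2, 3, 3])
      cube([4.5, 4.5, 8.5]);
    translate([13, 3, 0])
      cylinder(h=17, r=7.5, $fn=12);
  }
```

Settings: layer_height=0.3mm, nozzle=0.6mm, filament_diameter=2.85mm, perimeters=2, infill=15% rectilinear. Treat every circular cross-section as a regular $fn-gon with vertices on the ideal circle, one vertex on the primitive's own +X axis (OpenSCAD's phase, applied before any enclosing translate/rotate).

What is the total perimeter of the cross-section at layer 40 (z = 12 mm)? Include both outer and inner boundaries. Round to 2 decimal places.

85.57 mm

At z = 12 mm: the r=10 cylinder gives a regular 12-gon of circumradius 10 (constant along its height) (perimeter = 2·12·10.000·sin(180°/12) = 62.12 mm); the cube at (2, 3) does not reach this height (z outside [3, 11.5]); the cylinder at (13, 3): section is a regular 12-gon, circumradius r=7.5 (perimeter = 2·12·7.500·sin(180°/12) = 46.59 mm); Combining (union): the regions partially overlap (shared area 27.00 mm²), so the edge portions inside another operand are dropped and the merged outline is re-measured after clipping — boundary = 85.57 mm; (rotated 60° about Z; rotation is an isometry so areas/perimeters/island counts are preserved). Overall, the cross-section is a single solid region. Total boundary length (outer) = 85.57 mm.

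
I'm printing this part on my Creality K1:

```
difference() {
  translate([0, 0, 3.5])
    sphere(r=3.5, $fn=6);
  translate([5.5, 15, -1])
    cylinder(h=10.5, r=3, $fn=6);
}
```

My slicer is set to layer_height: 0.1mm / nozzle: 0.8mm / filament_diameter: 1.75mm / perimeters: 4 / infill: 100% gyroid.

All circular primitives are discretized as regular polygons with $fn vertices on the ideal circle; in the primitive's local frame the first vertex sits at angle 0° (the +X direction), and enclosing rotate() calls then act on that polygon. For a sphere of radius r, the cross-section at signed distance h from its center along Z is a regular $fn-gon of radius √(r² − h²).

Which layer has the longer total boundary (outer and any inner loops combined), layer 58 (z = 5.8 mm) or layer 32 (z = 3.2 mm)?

Layer 58 (z = 5.8): the sphere: section is a regular 6-gon, circumradius = √(r²−h²) = √(3.5²−2.3²) = 2.638 (perimeter = 2·6·2.638·sin(180°/6) = 15.83 mm); the r=3 cylinder at (5.5, 15) gives a regular 6-gon of circumradius 3 (constant along its height) (perimeter = 2·6·3.000·sin(180°/6) = 18.00 mm); Subtracting the remaining from the first: starting from the r=3.5 sphere, the r=3 cylinder at (5.5, 15) misses the remaining region (no effect) — boundary = 15.83 mm. So its perimeter = 15.83 mm. Layer 32 (z = 3.2): the r=3.5 sphere contributes a regular 6-gon of circumradius √(3.5²−0.3²) = 3.487 (perimeter = 2·6·3.487·sin(180°/6) = 20.92 mm); the r=3 cylinder at (5.5, 15) contributes a regular 6-gon of circumradius 3 (perimeter = 2·6·3.000·sin(180°/6) = 18.00 mm); Taking the first minus the rest: starting from the r=3.5 sphere, the r=3 cylinder at (5.5, 15) misses the remaining region (no effect) — boundary = 20.92 mm. So its perimeter = 20.92 mm. Layer 32 is larger (20.92 vs 15.83 mm).

layer 32 (z = 3.2 mm)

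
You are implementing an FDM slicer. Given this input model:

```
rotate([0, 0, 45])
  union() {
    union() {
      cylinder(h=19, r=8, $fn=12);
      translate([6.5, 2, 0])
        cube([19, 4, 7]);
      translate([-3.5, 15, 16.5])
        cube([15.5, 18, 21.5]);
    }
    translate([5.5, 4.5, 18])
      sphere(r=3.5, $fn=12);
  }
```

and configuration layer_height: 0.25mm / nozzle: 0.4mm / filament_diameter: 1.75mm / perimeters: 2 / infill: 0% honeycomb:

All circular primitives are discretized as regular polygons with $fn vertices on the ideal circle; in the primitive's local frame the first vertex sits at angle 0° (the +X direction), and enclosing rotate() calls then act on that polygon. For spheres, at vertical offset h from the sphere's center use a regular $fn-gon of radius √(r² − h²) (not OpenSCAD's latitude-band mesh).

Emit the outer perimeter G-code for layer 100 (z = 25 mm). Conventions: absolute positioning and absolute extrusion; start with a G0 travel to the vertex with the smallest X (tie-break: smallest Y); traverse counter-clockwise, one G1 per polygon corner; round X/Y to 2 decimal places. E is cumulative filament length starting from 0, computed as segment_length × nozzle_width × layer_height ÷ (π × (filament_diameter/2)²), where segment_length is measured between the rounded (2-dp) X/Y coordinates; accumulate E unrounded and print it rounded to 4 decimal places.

G0 X-25.81 Y20.86 Z25.00
G1 X-13.08 Y8.13 E0.7485
G1 X-2.12 Y19.09 E1.3929
G1 X-14.85 Y31.82 E2.1414
G1 X-25.81 Y20.86 E2.7858

At z = 25 mm: the cylinder is absent (z outside [0, 19]); the cube at (6.5, 2) is absent (z outside [0, 7]); the cube at (-3.5, 15) is present — its section is the full 15.5×18 rectangle; Combining (union): only the 15.5×18 cube at (-3.5, 15) is present, so the union is just that shape — 1 connected region; the sphere at (5.5, 4.5) is absent (|z−center|=7.000 > r=3.5); Combining (union): only that combined region is present, so the union is just that shape — 1 connected region; (rotated 45° about Z; rotation is an isometry so areas/perimeters/island counts are preserved). The outline is a single polygon with 4 vertices. Extrusion per mm of travel: 0.4 × 0.25 / (π × 0.875²) = 0.041575. Accumulating E over each segment gives final E = 2.7858.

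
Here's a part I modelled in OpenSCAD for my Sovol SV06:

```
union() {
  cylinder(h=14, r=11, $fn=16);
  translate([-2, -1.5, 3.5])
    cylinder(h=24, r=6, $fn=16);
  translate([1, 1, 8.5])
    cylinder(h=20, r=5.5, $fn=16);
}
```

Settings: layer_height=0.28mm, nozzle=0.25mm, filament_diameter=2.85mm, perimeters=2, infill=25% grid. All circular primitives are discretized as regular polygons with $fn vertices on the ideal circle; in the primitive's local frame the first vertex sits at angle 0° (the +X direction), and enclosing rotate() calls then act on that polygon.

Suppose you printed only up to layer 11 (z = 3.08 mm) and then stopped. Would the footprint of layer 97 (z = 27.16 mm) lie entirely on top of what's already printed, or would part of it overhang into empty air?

entirely on top

Compare the two slices. At z = 3.08: the cylinder: section is a regular 16-gon, circumradius r=11 (area = (16/2)·11.000²·sin(360°/16) = 370.44 mm²); the cylinder at (-2, -1.5) does not reach this height (z outside [3.5, 27.5]); the cylinder at (1, 1) is not intersected at this z (z outside [8.5, 28.5]); Merging all regions: only the r=11 cylinder is present, so the union is just that shape — area = 370.44 mm². At z = 27.16: the cylinder is not intersected at this z (z outside [0, 14]); the r=6 cylinder at (-2, -1.5) contributes a regular 16-gon of circumradius 6 (area = (16/2)·6.000²·sin(360°/16) = 110.21 mm²); the cylinder at (1, 1): section is a regular 16-gon, circumradius r=5.5 (area = (16/2)·5.500²·sin(360°/16) = 92.61 mm²); Merging all regions: the regions partially overlap — summed areas 202.82 mm² minus the doubly-counted overlap 57.59 mm² gives 145.23 mm² — area = 145.23 mm². Checking containment: the cross-section at z = 27.16 is a subset of the cross-section at z = 3.08.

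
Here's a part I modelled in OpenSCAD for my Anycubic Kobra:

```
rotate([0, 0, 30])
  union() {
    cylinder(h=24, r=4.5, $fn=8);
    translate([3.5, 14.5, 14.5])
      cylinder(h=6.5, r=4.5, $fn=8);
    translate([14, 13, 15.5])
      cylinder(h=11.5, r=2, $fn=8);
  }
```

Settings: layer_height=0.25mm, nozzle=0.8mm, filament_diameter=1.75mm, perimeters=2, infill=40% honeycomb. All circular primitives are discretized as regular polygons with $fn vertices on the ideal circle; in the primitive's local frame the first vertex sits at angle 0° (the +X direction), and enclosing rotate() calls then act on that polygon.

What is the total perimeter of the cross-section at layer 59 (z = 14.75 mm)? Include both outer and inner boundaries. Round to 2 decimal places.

At z = 14.75 mm: the cylinder: section is a regular 8-gon, circumradius r=4.5 (perimeter = 2·8·4.500·sin(180°/8) = 27.55 mm); the cylinder at (3.5, 14.5): section is a regular 8-gon, circumradius r=4.5 (perimeter = 2·8·4.500·sin(180°/8) = 27.55 mm); the cylinder at (14, 13) does not reach this height (z outside [15.5, 27]); Combining (union): the 2 present regions are separate (no shared area or edge), so areas and boundary lengths simply add and each stays a separate island — boundary = 55.11 mm; (whole slice rotated 30° about Z — lengths, areas and connectivity unchanged). Overall, the cross-section has 2 separate islands. Total boundary length (outer) = 55.11 mm.

55.11 mm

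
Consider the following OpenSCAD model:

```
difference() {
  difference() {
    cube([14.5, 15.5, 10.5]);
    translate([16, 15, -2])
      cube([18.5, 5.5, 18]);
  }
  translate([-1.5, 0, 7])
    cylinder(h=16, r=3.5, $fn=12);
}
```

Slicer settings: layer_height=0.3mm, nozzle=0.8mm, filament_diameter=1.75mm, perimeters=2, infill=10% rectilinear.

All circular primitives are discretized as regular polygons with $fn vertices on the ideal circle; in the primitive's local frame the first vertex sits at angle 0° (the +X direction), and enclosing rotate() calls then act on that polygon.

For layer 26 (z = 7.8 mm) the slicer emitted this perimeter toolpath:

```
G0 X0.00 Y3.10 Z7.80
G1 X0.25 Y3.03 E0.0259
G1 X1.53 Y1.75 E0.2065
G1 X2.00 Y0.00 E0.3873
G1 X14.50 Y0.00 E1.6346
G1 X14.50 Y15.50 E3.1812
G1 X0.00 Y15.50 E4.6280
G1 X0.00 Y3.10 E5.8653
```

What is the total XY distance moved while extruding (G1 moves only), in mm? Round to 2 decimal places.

58.78 mm

Sum the Euclidean lengths of each G1 segment: total = 58.78 mm.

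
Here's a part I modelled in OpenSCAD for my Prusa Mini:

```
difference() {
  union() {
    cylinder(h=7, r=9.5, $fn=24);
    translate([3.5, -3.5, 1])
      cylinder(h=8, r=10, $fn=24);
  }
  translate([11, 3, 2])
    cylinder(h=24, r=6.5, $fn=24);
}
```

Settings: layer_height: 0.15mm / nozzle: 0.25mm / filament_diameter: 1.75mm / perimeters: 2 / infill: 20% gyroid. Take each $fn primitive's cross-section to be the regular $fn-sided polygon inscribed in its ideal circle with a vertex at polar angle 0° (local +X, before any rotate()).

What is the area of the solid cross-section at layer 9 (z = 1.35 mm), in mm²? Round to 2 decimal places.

At z = 1.35 mm: the cylinder: section is a regular 24-gon, circumradius r=9.5 (area = (24/2)·9.500²·sin(360°/24) = 280.30 mm²); the r=10 cylinder at (3.5, -3.5) gives a regular 24-gon of circumradius 10 (constant along its height) (area = (24/2)·10.000²·sin(360°/24) = 310.58 mm²); Combining (union): the regions partially overlap — summed areas 590.88 mm² minus the doubly-counted overlap 200.02 mm² gives 390.86 mm² — area = 390.86 mm²; the cylinder at (11, 3) is absent (z outside [2, 26]); Taking the first minus the rest: none of the subtracted shapes is present at this height, so that combined region is unchanged — area = 390.86 mm². Overall, the cross-section is a single solid region. Net area = 390.86 mm².

390.86 mm²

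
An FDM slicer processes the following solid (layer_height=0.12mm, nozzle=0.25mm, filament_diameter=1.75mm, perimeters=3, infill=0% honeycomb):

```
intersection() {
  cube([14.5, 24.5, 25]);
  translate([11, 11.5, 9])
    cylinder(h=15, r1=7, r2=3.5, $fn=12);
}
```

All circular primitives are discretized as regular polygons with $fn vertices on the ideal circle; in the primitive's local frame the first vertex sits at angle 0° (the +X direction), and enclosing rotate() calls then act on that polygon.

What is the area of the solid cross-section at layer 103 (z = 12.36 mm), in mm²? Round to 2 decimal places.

98.08 mm²

At z = 12.36 mm: the cube (footprint 14.5×24.5) is included at this height (area 355.25 mm²); the cone at (11, 11.5): at t=0.224 of its height the radius interpolates to r₁+(r₂−r₁)t = 6.216, giving a regular 12-gon of that circumradius (area = (12/2)·6.216²·sin(360°/12) = 115.92 mm²); Keeping only the common overlap: the cone at (11, 11.5) partially overlaps the 14.5×24.5 cube; clipping to the common part keeps 98.08 mm² — area = 98.08 mm². Overall, the cross-section is a single solid region. Net area = 98.08 mm².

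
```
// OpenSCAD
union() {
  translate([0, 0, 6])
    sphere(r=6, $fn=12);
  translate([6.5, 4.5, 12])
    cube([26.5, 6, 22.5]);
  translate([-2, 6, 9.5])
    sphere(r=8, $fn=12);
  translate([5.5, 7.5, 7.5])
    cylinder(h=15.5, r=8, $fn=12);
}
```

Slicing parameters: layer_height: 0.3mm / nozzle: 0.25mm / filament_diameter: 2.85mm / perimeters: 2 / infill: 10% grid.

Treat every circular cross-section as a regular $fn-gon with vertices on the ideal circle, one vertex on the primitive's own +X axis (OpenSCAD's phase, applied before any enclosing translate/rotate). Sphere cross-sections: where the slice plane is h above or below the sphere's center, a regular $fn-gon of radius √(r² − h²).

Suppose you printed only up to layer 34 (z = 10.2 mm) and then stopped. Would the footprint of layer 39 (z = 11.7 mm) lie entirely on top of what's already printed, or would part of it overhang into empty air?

Compare the two slices. At z = 10.2: the sphere: section is a regular 12-gon, circumradius = √(r²−h²) = √(6²−4.2²) = 4.285 (area = (12/2)·4.285²·sin(360°/12) = 55.08 mm²); the cube at (6.5, 4.5) is absent (z outside [12, 34.5]); the r=8 sphere at (-2, 6) slices to a regular 12-gon of circumradius 7.969 (√(r²−h²) with h=0.7 from center) (area = (12/2)·7.969²·sin(360°/12) = 190.53 mm²); the cylinder at (5.5, 7.5): section is a regular 12-gon, circumradius r=8 (area = (12/2)·8.000²·sin(360°/12) = 192.00 mm²); Taking the union: the regions partially overlap — summed areas 437.61 mm² minus the doubly-counted overlap 114.05 mm² gives 323.56 mm² — area = 323.56 mm². At z = 11.7: the r=6 sphere slices to a regular 12-gon of circumradius 1.873 (√(r²−h²) with h=5.7 from center) (area = (12/2)·1.873²·sin(360°/12) = 10.53 mm²); the cube at (6.5, 4.5) is absent (z outside [12, 34.5]); the sphere at (-2, 6): section is a regular 12-gon, circumradius = √(r²−h²) = √(8²−2.2²) = 7.692 (area = (12/2)·7.692²·sin(360°/12) = 177.48 mm²); the r=8 cylinder at (5.5, 7.5) contributes a regular 12-gon of circumradius 8 (area = (12/2)·8.000²·sin(360°/12) = 192.00 mm²); Combining (union): the regions partially overlap — summed areas 380.01 mm² minus the doubly-counted overlap 81.50 mm² gives 298.51 mm² — area = 298.51 mm². Checking containment: the cross-section at z = 11.7 is a subset of the cross-section at z = 10.2.

entirely on top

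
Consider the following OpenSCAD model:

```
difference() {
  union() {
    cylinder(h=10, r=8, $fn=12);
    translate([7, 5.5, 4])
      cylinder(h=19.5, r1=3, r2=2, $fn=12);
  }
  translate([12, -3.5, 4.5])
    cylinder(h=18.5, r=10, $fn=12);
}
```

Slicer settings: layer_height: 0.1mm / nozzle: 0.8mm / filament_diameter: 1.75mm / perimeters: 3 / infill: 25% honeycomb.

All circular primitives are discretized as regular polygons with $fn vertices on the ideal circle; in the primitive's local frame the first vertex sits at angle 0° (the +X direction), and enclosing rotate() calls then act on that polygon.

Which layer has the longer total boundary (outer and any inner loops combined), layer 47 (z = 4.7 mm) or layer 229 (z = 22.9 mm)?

Layer 47 (z = 4.7): the cylinder: section is a regular 12-gon, circumradius r=8 (perimeter = 2·12·8.000·sin(180°/12) = 49.69 mm); the cone at (7, 5.5) contributes a regular 12-gon of circumradius 2.964 (interpolated between r1=3 and r2=2 at t=0.036) (perimeter = 2·12·2.964·sin(180°/12) = 18.41 mm); Taking the union: the regions partially overlap (shared area 6.29 mm²), so the edge portions inside another operand are dropped and the merged outline is re-measured after clipping — boundary = 56.95 mm; the r=10 cylinder at (12, -3.5) contributes a regular 12-gon of circumradius 10 (perimeter = 2·12·10.000·sin(180°/12) = 62.12 mm); Subtracting the remaining from the first: starting from that combined region, the r=10 cylinder at (12, -3.5) partially overlaps it — only the 49.84 mm² overlap (of its 300.00 mm²) is removed, clipping the outline — boundary = 57.31 mm. So its perimeter = 57.31 mm. Layer 229 (z = 22.9): the cylinder is not intersected at this z (z outside [0, 10]); the cone at (7, 5.5) (r1=3→r2=2) has section circumradius 2.031 here — a regular 12-gon (perimeter = 2·12·2.031·sin(180°/12) = 12.61 mm); Merging all regions: only the cone at (7, 5.5) is present, so the union is just that shape — boundary = 12.61 mm; the r=10 cylinder at (12, -3.5) gives a regular 12-gon of circumradius 10 (constant along its height) (perimeter = 2·12·10.000·sin(180°/12) = 62.12 mm); Taking the first minus the rest: starting from the result so far, the r=10 cylinder at (12, -3.5) partially overlaps it — only the 4.05 mm² overlap (of its 300.00 mm²) is removed, clipping the outline — boundary = 11.70 mm. So its perimeter = 11.70 mm. Layer 47 is larger (57.31 vs 11.70 mm).

layer 47 (z = 4.7 mm)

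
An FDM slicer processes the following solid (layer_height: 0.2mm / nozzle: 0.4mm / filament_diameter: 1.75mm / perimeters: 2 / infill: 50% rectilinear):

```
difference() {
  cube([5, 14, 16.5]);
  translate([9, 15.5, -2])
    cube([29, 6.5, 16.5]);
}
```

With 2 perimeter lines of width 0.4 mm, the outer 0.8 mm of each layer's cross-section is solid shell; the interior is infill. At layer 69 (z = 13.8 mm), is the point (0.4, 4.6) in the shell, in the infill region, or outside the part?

At z = 13.8 mm: the 5×14 cube contributes its full rectangle; the cube at (9, 15.5) is present — its section is the full 29×6.5 rectangle; Taking the first minus the rest: starting from the 5×14 cube, the 29×6.5 cube at (9, 15.5) misses the remaining region (no effect) — 1 connected region. Overall, the cross-section is a single solid region. The nearest boundary edge runs (0.00, 0.00)→(0.00, 14.00); distance from the point to it = 0.40 mm. The point is inside the cross-section, 0.40 mm from the nearest boundary — within the 0.8 mm shell band (2 × 0.4).

shell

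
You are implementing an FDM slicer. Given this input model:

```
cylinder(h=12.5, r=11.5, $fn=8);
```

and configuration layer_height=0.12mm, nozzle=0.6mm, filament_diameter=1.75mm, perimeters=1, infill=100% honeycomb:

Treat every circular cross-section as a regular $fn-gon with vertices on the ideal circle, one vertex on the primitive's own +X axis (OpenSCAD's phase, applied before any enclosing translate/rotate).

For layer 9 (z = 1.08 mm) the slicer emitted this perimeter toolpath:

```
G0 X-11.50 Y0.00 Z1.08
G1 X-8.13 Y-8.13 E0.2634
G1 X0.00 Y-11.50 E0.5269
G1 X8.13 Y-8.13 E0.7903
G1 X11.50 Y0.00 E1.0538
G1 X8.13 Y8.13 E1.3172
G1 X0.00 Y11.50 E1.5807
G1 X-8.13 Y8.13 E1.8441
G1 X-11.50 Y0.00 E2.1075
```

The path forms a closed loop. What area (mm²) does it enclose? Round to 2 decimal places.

373.98 mm²

Apply the shoelace formula to the sequence of (X, Y) vertices; enclosed area = 373.98 mm².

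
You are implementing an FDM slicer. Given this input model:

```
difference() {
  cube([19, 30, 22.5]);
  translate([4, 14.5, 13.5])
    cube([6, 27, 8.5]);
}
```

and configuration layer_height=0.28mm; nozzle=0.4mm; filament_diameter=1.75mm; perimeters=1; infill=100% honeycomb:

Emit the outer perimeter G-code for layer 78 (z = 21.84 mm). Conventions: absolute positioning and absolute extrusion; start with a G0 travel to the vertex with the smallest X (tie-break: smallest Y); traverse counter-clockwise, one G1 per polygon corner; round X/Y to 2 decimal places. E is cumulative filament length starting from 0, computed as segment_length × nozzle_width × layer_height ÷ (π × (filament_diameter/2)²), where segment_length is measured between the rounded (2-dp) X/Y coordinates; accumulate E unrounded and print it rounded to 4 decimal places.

At z = 21.84 mm: the 19×30 cube contributes its full rectangle; the cube at (4, 14.5) (footprint 6×27) is included at this height; Taking the first minus the rest: starting from the 19×30 cube, the 6×27 cube at (4, 14.5) partially overlaps it — only the 93.00 mm² overlap (of its 162.00 mm²) is removed, clipping the outline — 1 connected region. The outline is a single polygon with 8 vertices. Extrusion per mm of travel: 0.4 × 0.28 / (π × 0.875²) = 0.046564. Accumulating E over each segment gives final E = 6.0068.

G0 X0.00 Y0.00 Z21.84
G1 X19.00 Y0.00 E0.8847
G1 X19.00 Y30.00 E2.2816
G1 X10.00 Y30.00 E2.7007
G1 X10.00 Y14.50 E3.4225
G1 X4.00 Y14.50 E3.7019
G1 X4.00 Y30.00 E4.4236
G1 X0.00 Y30.00 E4.6099
G1 X0.00 Y0.00 E6.0068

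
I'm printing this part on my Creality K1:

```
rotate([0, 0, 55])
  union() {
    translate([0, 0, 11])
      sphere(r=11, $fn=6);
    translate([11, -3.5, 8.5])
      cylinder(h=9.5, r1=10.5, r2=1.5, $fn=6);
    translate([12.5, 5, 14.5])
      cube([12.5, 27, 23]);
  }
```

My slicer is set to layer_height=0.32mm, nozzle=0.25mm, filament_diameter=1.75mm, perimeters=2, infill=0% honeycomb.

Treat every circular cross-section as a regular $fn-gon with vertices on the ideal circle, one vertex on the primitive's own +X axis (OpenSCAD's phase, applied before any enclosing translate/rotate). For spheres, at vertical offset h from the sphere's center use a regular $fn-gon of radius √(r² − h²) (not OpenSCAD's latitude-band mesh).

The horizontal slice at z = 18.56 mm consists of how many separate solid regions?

2

At z = 18.56 mm: the r=11 sphere slices to a regular 6-gon of circumradius 7.990 (√(r²−h²) with h=7.56 from center); the cone at (11, -3.5) is not intersected at this z (z outside [8.5, 18]); the cube at (12.5, 5) (footprint 12.5×27) is included at this height; Combining (union): the 2 present regions are separate (no shared area or edge), so areas and boundary lengths simply add and each stays a separate island — 2 connected regions; (rotated 55° about Z; rotation is an isometry so areas/perimeters/island counts are preserved). The result has 2 disconnected regions.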